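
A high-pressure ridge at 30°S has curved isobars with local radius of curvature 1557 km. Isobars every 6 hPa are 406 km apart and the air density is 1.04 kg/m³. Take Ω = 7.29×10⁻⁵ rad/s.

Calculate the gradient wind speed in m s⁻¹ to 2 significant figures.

Coriolis parameter at 30°S:
f = 2Ω sin φ = 2 × 7.29×10⁻⁵ × sin 30° = 7.29×10⁻⁵ s⁻¹
Pressure gradient: |∂P/∂n| = 600 Pa / 406000 m = 1.48×10⁻³ Pa/m
Geostrophic speed: V_g = |∂P/∂n|/(fρ) = 1.48×10⁻³/(7.29×10⁻⁵ × 1.04) = 19.5 m/s
Around a high, pressure-gradient force acts outward with centrifugal, so Coriolis balances both:
fV = (1/ρ)|∂P/∂n| + V²/R  →  V² − fR·V + fR·V_g = 0
With fR = 7.29×10⁻⁵ × 1557×10³ m = 114 m/s:
V = [fR − √((fR)² − 4 fR V_g)]/2 = [114 − √(114² − 4×114×19.5)]/2 = 25 m/s
Supergeostrophic (V > V_g = 19.5 m/s), as expected around a high.

25 m s⁻¹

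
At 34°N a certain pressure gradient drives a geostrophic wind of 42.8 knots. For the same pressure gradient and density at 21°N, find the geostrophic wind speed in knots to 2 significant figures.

With the same pressure gradient and density, V_g ∝ 1/f ∝ 1/sin φ.
V₂ = V₁ · sin φ₁ / sin φ₂ = 42.8 × sin 34° / sin 21°
V₂ = 42.8 × 0.5592/0.3584 = 67 knots

67 knots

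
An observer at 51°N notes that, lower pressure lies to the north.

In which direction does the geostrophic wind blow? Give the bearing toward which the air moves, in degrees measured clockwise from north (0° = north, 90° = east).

090°

The pressure-gradient force points toward the north (bearing 000°).
Geostrophic balance: in the Northern Hemisphere the Coriolis force deflects motion to the right, so the geostrophic wind blows 90° to the right of the pressure-gradient force (low pressure on the left).
Rotating 000° by 90° clockwise gives 090° — the wind blows toward the east.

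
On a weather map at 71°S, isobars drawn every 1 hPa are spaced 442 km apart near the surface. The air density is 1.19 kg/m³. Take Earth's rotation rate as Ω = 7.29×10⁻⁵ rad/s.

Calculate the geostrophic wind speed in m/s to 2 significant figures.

1.4 m/s

Coriolis parameter at 71°S:
f = 2Ω sin φ = 2 × 7.29×10⁻⁵ × sin 71° = 1.38×10⁻⁴ s⁻¹
Pressure gradient: |∂P/∂n| = 100 Pa / 442000 m = 2.26×10⁻⁴ Pa/m
Geostrophic balance (pressure-gradient force = Coriolis force):
V_g = (1/(fρ)) |∂P/∂n| = 2.26×10⁻⁴ / (1.38×10⁻⁴ × 1.19) = 1.38 m/s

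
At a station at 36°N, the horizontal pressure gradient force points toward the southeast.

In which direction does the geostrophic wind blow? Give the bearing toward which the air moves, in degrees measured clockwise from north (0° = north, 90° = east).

The pressure-gradient force points toward the southeast (bearing 135°).
Geostrophic balance: in the Northern Hemisphere the Coriolis force deflects motion to the right, so the geostrophic wind blows 90° to the right of the pressure-gradient force (low pressure on the left).
Rotating 135° by 90° clockwise gives 225° — the wind blows toward the southwest.

225°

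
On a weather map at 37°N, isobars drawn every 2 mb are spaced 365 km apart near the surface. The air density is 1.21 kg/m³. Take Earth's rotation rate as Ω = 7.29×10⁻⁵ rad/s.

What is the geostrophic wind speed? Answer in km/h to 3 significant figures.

18.6 km/h

Coriolis parameter at 37°N:
f = 2Ω sin φ = 2 × 7.29×10⁻⁵ × sin 37° = 8.77×10⁻⁵ s⁻¹
Pressure gradient: |∂P/∂n| = 200 Pa / 365000 m = 5.48×10⁻⁴ Pa/m
Geostrophic balance (pressure-gradient force = Coriolis force):
V_g = (1/(fρ)) |∂P/∂n| = 5.48×10⁻⁴ / (8.77×10⁻⁵ × 1.21) = 5.16 m/s
Converting: 5.16 m/s × 3.6 = 18.6 km/h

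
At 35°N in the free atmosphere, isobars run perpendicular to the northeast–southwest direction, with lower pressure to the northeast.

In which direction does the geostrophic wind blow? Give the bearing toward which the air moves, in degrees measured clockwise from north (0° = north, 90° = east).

The pressure-gradient force points toward the northeast (bearing 045°).
Geostrophic balance: in the Northern Hemisphere the Coriolis force deflects motion to the right, so the geostrophic wind blows 90° to the right of the pressure-gradient force (low pressure on the left).
Rotating 045° by 90° clockwise gives 135° — the wind blows toward the southeast.

135°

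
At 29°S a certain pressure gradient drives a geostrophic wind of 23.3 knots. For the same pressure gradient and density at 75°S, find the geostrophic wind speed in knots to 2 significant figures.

With the same pressure gradient and density, V_g ∝ 1/f ∝ 1/sin φ.
V₂ = V₁ · sin φ₁ / sin φ₂ = 23.3 × sin 29° / sin 75°
V₂ = 23.3 × 0.4848/0.9659 = 12 knots

12 knots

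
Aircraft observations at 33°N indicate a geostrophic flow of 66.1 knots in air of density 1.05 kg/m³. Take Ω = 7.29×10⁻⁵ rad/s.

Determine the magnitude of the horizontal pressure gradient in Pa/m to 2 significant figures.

Coriolis parameter at 33°N:
f = 2Ω sin φ = 2 × 7.29×10⁻⁵ × sin 33° = 7.94×10⁻⁵ s⁻¹
Wind speed in SI: 66.1 knots = 34.0 m/s
Geostrophic balance rearranged: |∂P/∂n| = f ρ V_g
|∂P/∂n| = 7.94×10⁻⁵ × 1.05 × 34.0 = 2.84×10⁻³ Pa/m

2.8×10⁻³ Pa/m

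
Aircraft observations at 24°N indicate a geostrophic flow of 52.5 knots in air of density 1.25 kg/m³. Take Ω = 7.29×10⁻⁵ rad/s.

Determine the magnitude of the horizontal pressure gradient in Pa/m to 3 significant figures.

2.00×10⁻³ Pa/m

Coriolis parameter at 24°N:
f = 2Ω sin φ = 2 × 7.29×10⁻⁵ × sin 24° = 5.93×10⁻⁵ s⁻¹
Wind speed in SI: 52.5 knots = 27.0 m/s
Geostrophic balance rearranged: |∂P/∂n| = f ρ V_g
|∂P/∂n| = 5.93×10⁻⁵ × 1.25 × 27.0 = 2.00×10⁻³ Pa/m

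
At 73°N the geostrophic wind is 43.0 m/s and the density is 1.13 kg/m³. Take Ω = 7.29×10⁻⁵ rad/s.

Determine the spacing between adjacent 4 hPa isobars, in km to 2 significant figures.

59 km

Coriolis parameter at 73°N:
f = 2Ω sin φ = 2 × 7.29×10⁻⁵ × sin 73° = 1.39×10⁻⁴ s⁻¹
Geostrophic balance rearranged: |∂P/∂n| = f ρ V_g
|∂P/∂n| = 1.39×10⁻⁴ × 1.13 × 43.0 = 6.77×10⁻³ Pa/m
Isobar spacing: Δn = ΔP/|∂P/∂n| = 400 Pa / 6.77×10⁻³ Pa/m = 59042 m ≈ 59 km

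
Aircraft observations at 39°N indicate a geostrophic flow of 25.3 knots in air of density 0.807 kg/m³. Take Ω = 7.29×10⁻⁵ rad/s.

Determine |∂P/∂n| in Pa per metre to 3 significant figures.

9.64×10⁻⁴ Pa/m

Coriolis parameter at 39°N:
f = 2Ω sin φ = 2 × 7.29×10⁻⁵ × sin 39° = 9.18×10⁻⁵ s⁻¹
Wind speed in SI: 25.3 knots = 13.0 m/s
Geostrophic balance rearranged: |∂P/∂n| = f ρ V_g
|∂P/∂n| = 9.18×10⁻⁵ × 0.807 × 13.0 = 9.64×10⁻⁴ Pa/m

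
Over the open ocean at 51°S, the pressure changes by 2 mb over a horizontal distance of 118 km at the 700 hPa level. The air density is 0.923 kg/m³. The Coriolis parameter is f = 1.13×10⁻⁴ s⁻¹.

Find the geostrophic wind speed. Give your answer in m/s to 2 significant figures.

16 m/s

Pressure gradient: |∂P/∂n| = 200 Pa / 118000 m = 1.69×10⁻³ Pa/m
Geostrophic balance (pressure-gradient force = Coriolis force):
V_g = (1/(fρ)) |∂P/∂n| = 1.69×10⁻³ / (1.13×10⁻⁴ × 0.923) = 16.3 m/s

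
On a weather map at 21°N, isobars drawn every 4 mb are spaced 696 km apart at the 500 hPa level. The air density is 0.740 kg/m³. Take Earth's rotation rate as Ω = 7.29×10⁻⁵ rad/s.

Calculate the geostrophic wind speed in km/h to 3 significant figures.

53.5 km/h

Coriolis parameter at 21°N:
f = 2Ω sin φ = 2 × 7.29×10⁻⁵ × sin 21° = 5.23×10⁻⁵ s⁻¹
Pressure gradient: |∂P/∂n| = 400 Pa / 696000 m = 5.75×10⁻⁴ Pa/m
Geostrophic balance (pressure-gradient force = Coriolis force):
V_g = (1/(fρ)) |∂P/∂n| = 5.75×10⁻⁴ / (5.23×10⁻⁵ × 0.740) = 14.9 m/s
Converting: 14.9 m/s × 3.6 = 53.5 km/h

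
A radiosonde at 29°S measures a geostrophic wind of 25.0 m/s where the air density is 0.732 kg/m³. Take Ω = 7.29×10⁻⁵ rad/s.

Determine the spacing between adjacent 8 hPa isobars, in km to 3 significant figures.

Coriolis parameter at 29°S:
f = 2Ω sin φ = 2 × 7.29×10⁻⁵ × sin 29° = 7.07×10⁻⁵ s⁻¹
Geostrophic balance rearranged: |∂P/∂n| = f ρ V_g
|∂P/∂n| = 7.07×10⁻⁵ × 0.732 × 25.0 = 1.29×10⁻³ Pa/m
Isobar spacing: Δn = ΔP/|∂P/∂n| = 800 Pa / 1.29×10⁻³ Pa/m = 618458 m ≈ 618 km

618 km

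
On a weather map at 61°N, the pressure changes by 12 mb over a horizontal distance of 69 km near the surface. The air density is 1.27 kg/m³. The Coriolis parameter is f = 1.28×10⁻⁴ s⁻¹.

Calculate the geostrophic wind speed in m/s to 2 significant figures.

Pressure gradient: |∂P/∂n| = 1200 Pa / 69000 m = 1.74×10⁻² Pa/m
Geostrophic balance (pressure-gradient force = Coriolis force):
V_g = (1/(fρ)) |∂P/∂n| = 1.74×10⁻² / (1.28×10⁻⁴ × 1.27) = 107 m/s

110 m/s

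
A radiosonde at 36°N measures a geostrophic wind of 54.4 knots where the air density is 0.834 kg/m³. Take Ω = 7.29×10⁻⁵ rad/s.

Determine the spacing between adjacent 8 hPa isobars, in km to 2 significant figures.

400 km

Coriolis parameter at 36°N:
f = 2Ω sin φ = 2 × 7.29×10⁻⁵ × sin 36° = 8.57×10⁻⁵ s⁻¹
Wind speed in SI: 54.4 knots = 28.0 m/s
Geostrophic balance rearranged: |∂P/∂n| = f ρ V_g
|∂P/∂n| = 8.57×10⁻⁵ × 0.834 × 28.0 = 2.00×10⁻³ Pa/m
Isobar spacing: Δn = ΔP/|∂P/∂n| = 800 Pa / 2.00×10⁻³ Pa/m = 399955 m ≈ 400 km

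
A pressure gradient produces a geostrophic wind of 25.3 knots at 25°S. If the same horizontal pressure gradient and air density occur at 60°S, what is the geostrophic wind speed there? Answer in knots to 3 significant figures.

12.3 knots

With the same pressure gradient and density, V_g ∝ 1/f ∝ 1/sin φ.
V₂ = V₁ · sin φ₁ / sin φ₂ = 25.3 × sin 25° / sin 60°
V₂ = 25.3 × 0.4226/0.8660 = 12.3 knots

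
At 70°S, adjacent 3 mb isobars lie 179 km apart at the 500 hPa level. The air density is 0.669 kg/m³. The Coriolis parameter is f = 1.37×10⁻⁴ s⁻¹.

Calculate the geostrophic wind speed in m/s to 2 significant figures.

Pressure gradient: |∂P/∂n| = 300 Pa / 179000 m = 1.68×10⁻³ Pa/m
Geostrophic balance (pressure-gradient force = Coriolis force):
V_g = (1/(fρ)) |∂P/∂n| = 1.68×10⁻³ / (1.37×10⁻⁴ × 0.669) = 18.3 m/s

18 m/s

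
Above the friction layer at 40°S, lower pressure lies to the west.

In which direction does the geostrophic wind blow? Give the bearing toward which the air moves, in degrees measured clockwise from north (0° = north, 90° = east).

The pressure-gradient force points toward the west (bearing 270°).
Geostrophic balance: in the Southern Hemisphere the Coriolis force deflects motion to the left, so the geostrophic wind blows 90° to the left of the pressure-gradient force (low pressure on the right).
Rotating 270° by 90° counterclockwise gives 180° — the wind blows toward the south.

180°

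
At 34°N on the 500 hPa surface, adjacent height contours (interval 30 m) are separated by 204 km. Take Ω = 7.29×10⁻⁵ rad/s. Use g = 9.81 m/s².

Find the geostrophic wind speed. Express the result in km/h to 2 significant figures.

64 km/h

Coriolis parameter at 34°N:
f = 2Ω sin φ = 2 × 7.29×10⁻⁵ × sin 34° = 8.15×10⁻⁵ s⁻¹
Height gradient: |∂Z/∂n| = 30 m / 204000 m = 1.47×10⁻⁴
On a pressure surface, geostrophic balance gives V_g = (g/f)|∂Z/∂n|:
V_g = 9.81 × 1.47×10⁻⁴ / 8.15×10⁻⁵ = 17.7 m/s
Converting: 17.7 m/s × 3.6 = 64 km/h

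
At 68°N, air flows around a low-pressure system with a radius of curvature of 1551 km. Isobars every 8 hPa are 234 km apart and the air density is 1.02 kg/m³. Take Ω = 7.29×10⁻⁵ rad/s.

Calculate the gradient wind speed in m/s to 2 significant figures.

Coriolis parameter at 68°N:
f = 2Ω sin φ = 2 × 7.29×10⁻⁵ × sin 68° = 1.35×10⁻⁴ s⁻¹
Pressure gradient: |∂P/∂n| = 800 Pa / 234000 m = 3.42×10⁻³ Pa/m
Geostrophic speed: V_g = |∂P/∂n|/(fρ) = 3.42×10⁻³/(1.35×10⁻⁴ × 1.02) = 24.8 m/s
Around a low, centrifugal force acts outward with Coriolis, so pressure-gradient force balances both:
(1/ρ)|∂P/∂n| = fV + V²/R  →  V² + fR·V − fR·V_g = 0
With fR = 1.35×10⁻⁴ × 1551×10³ m = 210 m/s:
V = [−fR + √((fR)² + 4 fR V_g)]/2 = [−210 + √(210² + 4×210×24.8)]/2 = 22.4 m/s
Subgeostrophic (V < V_g = 24.8 m/s), as expected around a low.

22 m/s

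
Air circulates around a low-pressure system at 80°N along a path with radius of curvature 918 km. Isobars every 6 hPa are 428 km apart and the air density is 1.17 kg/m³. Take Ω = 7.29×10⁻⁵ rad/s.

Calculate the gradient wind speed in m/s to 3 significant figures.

7.87 m/s

Coriolis parameter at 80°N:
f = 2Ω sin φ = 2 × 7.29×10⁻⁵ × sin 80° = 1.44×10⁻⁴ s⁻¹
Pressure gradient: |∂P/∂n| = 600 Pa / 428000 m = 1.40×10⁻³ Pa/m
Geostrophic speed: V_g = |∂P/∂n|/(fρ) = 1.40×10⁻³/(1.44×10⁻⁴ × 1.17) = 8.34 m/s
Around a low, centrifugal force acts outward with Coriolis, so pressure-gradient force balances both:
(1/ρ)|∂P/∂n| = fV + V²/R  →  V² + fR·V − fR·V_g = 0
With fR = 1.44×10⁻⁴ × 918×10³ m = 132 m/s:
V = [−fR + √((fR)² + 4 fR V_g)]/2 = [−132 + √(132² + 4×132×8.34)]/2 = 7.87 m/s
Subgeostrophic (V < V_g = 8.34 m/s), as expected around a low.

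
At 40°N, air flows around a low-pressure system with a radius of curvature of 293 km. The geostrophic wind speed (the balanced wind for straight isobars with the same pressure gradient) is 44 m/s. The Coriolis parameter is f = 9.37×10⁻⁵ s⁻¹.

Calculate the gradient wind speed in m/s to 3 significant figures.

23.6 m/s

Around a low, centrifugal force acts outward with Coriolis, so pressure-gradient force balances both:
(1/ρ)|∂P/∂n| = fV + V²/R  →  V² + fR·V − fR·V_g = 0
With fR = 9.37×10⁻⁵ × 293×10³ m = 27.5 m/s:
V = [−fR + √((fR)² + 4 fR V_g)]/2 = [−27.5 + √(27.5² + 4×27.5×44)]/2 = 23.6 m/s
Subgeostrophic (V < V_g = 44 m/s), as expected around a low.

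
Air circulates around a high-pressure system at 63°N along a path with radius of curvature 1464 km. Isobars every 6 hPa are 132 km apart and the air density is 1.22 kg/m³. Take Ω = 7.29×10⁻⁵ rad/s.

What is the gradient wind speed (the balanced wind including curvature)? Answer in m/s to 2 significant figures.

Coriolis parameter at 63°N:
f = 2Ω sin φ = 2 × 7.29×10⁻⁵ × sin 63° = 1.30×10⁻⁴ s⁻¹
Pressure gradient: |∂P/∂n| = 600 Pa / 132000 m = 4.55×10⁻³ Pa/m
Geostrophic speed: V_g = |∂P/∂n|/(fρ) = 4.55×10⁻³/(1.30×10⁻⁴ × 1.22) = 28.7 m/s
Around a high, pressure-gradient force acts outward with centrifugal, so Coriolis balances both:
fV = (1/ρ)|∂P/∂n| + V²/R  →  V² − fR·V + fR·V_g = 0
With fR = 1.30×10⁻⁴ × 1464×10³ m = 190 m/s:
V = [fR − √((fR)² − 4 fR V_g)]/2 = [190 − √(190² − 4×190×28.7)]/2 = 35.2 m/s
Supergeostrophic (V > V_g = 28.7 m/s), as expected around a high.

35 m/s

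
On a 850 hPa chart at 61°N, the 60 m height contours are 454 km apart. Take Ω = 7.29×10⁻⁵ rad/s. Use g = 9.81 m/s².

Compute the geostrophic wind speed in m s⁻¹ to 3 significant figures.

Coriolis parameter at 61°N:
f = 2Ω sin φ = 2 × 7.29×10⁻⁵ × sin 61° = 1.28×10⁻⁴ s⁻¹
Height gradient: |∂Z/∂n| = 60 m / 454000 m = 1.32×10⁻⁴
On a pressure surface, geostrophic balance gives V_g = (g/f)|∂Z/∂n|:
V_g = 9.81 × 1.32×10⁻⁴ / 1.28×10⁻⁴ = 10.2 m/s

10.2 m s⁻¹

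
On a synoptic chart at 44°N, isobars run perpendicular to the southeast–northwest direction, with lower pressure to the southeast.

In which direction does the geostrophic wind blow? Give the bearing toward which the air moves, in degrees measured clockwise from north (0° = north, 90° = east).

225°

The pressure-gradient force points toward the southeast (bearing 135°).
Geostrophic balance: in the Northern Hemisphere the Coriolis force deflects motion to the right, so the geostrophic wind blows 90° to the right of the pressure-gradient force (low pressure on the left).
Rotating 135° by 90° clockwise gives 225° — the wind blows toward the southwest.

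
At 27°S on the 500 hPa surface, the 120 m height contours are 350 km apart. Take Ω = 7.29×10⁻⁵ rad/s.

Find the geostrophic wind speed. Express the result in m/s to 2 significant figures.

51 m/s

Coriolis parameter at 27°S:
f = 2Ω sin φ = 2 × 7.29×10⁻⁵ × sin 27° = 6.62×10⁻⁵ s⁻¹
Height gradient: |∂Z/∂n| = 120 m / 350000 m = 3.43×10⁻⁴
On a pressure surface, geostrophic balance gives V_g = (g/f)|∂Z/∂n|:
V_g = 9.81 × 3.43×10⁻⁴ / 6.62×10⁻⁵ = 50.8 m/s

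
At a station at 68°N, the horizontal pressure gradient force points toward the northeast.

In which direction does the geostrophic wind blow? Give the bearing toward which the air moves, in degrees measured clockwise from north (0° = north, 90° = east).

135°

The pressure-gradient force points toward the northeast (bearing 045°).
Geostrophic balance: in the Northern Hemisphere the Coriolis force deflects motion to the right, so the geostrophic wind blows 90° to the right of the pressure-gradient force (low pressure on the left).
Rotating 045° by 90° clockwise gives 135° — the wind blows toward the southeast.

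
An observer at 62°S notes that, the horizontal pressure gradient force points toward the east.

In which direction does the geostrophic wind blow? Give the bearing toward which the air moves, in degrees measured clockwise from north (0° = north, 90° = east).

000°

The pressure-gradient force points toward the east (bearing 090°).
Geostrophic balance: in the Southern Hemisphere the Coriolis force deflects motion to the left, so the geostrophic wind blows 90° to the left of the pressure-gradient force (low pressure on the right).
Rotating 090° by 90° counterclockwise gives 000° — the wind blows toward the north.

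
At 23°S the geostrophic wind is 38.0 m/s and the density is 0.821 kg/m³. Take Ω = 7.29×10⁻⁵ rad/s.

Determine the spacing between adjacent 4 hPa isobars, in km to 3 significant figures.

Coriolis parameter at 23°S:
f = 2Ω sin φ = 2 × 7.29×10⁻⁵ × sin 23° = 5.70×10⁻⁵ s⁻¹
Geostrophic balance rearranged: |∂P/∂n| = f ρ V_g
|∂P/∂n| = 5.70×10⁻⁵ × 0.821 × 38.0 = 1.78×10⁻³ Pa/m
Isobar spacing: Δn = ΔP/|∂P/∂n| = 400 Pa / 1.78×10⁻³ Pa/m = 225060 m ≈ 225 km

225 km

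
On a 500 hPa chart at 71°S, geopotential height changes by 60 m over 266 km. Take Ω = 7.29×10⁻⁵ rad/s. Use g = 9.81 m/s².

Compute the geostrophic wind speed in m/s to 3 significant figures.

Coriolis parameter at 71°S:
f = 2Ω sin φ = 2 × 7.29×10⁻⁵ × sin 71° = 1.38×10⁻⁴ s⁻¹
Height gradient: |∂Z/∂n| = 60 m / 266000 m = 2.26×10⁻⁴
On a pressure surface, geostrophic balance gives V_g = (g/f)|∂Z/∂n|:
V_g = 9.81 × 2.26×10⁻⁴ / 1.38×10⁻⁴ = 16.1 m/s

16.1 m/s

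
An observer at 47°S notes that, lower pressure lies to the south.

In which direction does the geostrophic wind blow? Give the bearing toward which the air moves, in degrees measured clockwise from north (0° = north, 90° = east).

090°

The pressure-gradient force points toward the south (bearing 180°).
Geostrophic balance: in the Southern Hemisphere the Coriolis force deflects motion to the left, so the geostrophic wind blows 90° to the left of the pressure-gradient force (low pressure on the right).
Rotating 180° by 90° counterclockwise gives 090° — the wind blows toward the east.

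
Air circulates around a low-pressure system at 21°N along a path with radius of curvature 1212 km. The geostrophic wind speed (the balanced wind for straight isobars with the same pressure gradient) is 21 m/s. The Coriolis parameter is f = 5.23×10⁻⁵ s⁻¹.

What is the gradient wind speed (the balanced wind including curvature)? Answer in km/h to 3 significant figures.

59.9 km/h

Around a low, centrifugal force acts outward with Coriolis, so pressure-gradient force balances both:
(1/ρ)|∂P/∂n| = fV + V²/R  →  V² + fR·V − fR·V_g = 0
With fR = 5.23×10⁻⁵ × 1212×10³ m = 63.4 m/s:
V = [−fR + √((fR)² + 4 fR V_g)]/2 = [−63.4 + √(63.4² + 4×63.4×21)]/2 = 16.6 m/s
Subgeostrophic (V < V_g = 21 m/s), as expected around a low.
Converting: 16.6 m/s × 3.6 = 59.9 km/h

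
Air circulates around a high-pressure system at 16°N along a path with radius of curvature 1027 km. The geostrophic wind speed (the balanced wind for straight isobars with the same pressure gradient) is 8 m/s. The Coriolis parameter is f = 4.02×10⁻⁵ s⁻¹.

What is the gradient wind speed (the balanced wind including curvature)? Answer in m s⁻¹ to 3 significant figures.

Around a high, pressure-gradient force acts outward with centrifugal, so Coriolis balances both:
fV = (1/ρ)|∂P/∂n| + V²/R  →  V² − fR·V + fR·V_g = 0
With fR = 4.02×10⁻⁵ × 1027×10³ m = 41.3 m/s:
V = [fR − √((fR)² − 4 fR V_g)]/2 = [41.3 − √(41.3² − 4×41.3×8)]/2 = 10.9 m/s
Supergeostrophic (V > V_g = 8 m/s), as expected around a high.

10.9 m s⁻¹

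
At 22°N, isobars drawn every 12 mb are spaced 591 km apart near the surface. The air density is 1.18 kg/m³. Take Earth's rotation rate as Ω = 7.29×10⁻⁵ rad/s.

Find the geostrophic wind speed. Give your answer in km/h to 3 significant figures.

113 km/h

Coriolis parameter at 22°N:
f = 2Ω sin φ = 2 × 7.29×10⁻⁵ × sin 22° = 5.46×10⁻⁵ s⁻¹
Pressure gradient: |∂P/∂n| = 1200 Pa / 591000 m = 2.03×10⁻³ Pa/m
Geostrophic balance (pressure-gradient force = Coriolis force):
V_g = (1/(fρ)) |∂P/∂n| = 2.03×10⁻³ / (5.46×10⁻⁵ × 1.18) = 31.5 m/s
Converting: 31.5 m/s × 3.6 = 113 km/h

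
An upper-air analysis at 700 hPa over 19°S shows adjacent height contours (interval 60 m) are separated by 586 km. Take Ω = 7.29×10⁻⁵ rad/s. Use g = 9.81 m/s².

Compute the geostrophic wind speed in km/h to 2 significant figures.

Coriolis parameter at 19°S:
f = 2Ω sin φ = 2 × 7.29×10⁻⁵ × sin 19° = 4.75×10⁻⁵ s⁻¹
Height gradient: |∂Z/∂n| = 60 m / 586000 m = 1.02×10⁻⁴
On a pressure surface, geostrophic balance gives V_g = (g/f)|∂Z/∂n|:
V_g = 9.81 × 1.02×10⁻⁴ / 4.75×10⁻⁵ = 21.2 m/s
Converting: 21.2 m/s × 3.6 = 76 km/h

76 km/h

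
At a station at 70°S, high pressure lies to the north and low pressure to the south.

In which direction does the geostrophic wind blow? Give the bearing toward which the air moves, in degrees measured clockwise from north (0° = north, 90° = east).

The pressure-gradient force points toward the south (bearing 180°).
Geostrophic balance: in the Southern Hemisphere the Coriolis force deflects motion to the left, so the geostrophic wind blows 90° to the left of the pressure-gradient force (low pressure on the right).
Rotating 180° by 90° counterclockwise gives 090° — the wind blows toward the east.

090°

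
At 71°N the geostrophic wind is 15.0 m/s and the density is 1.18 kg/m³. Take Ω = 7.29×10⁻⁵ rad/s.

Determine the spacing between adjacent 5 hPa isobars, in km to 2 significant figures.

200 km

Coriolis parameter at 71°N:
f = 2Ω sin φ = 2 × 7.29×10⁻⁵ × sin 71° = 1.38×10⁻⁴ s⁻¹
Geostrophic balance rearranged: |∂P/∂n| = f ρ V_g
|∂P/∂n| = 1.38×10⁻⁴ × 1.18 × 15.0 = 2.44×10⁻³ Pa/m
Isobar spacing: Δn = ΔP/|∂P/∂n| = 500 Pa / 2.44×10⁻³ Pa/m = 204913 m ≈ 200 km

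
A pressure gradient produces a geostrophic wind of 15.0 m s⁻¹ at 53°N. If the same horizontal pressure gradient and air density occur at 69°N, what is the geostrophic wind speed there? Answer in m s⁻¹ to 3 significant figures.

12.8 m s⁻¹

With the same pressure gradient and density, V_g ∝ 1/f ∝ 1/sin φ.
V₂ = V₁ · sin φ₁ / sin φ₂ = 15.0 × sin 53° / sin 69°
V₂ = 15.0 × 0.7986/0.9336 = 12.8 m s⁻¹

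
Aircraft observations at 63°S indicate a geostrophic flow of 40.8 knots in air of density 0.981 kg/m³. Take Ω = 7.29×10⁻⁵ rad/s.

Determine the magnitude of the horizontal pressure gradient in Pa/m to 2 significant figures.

Coriolis parameter at 63°S:
f = 2Ω sin φ = 2 × 7.29×10⁻⁵ × sin 63° = 1.30×10⁻⁴ s⁻¹
Wind speed in SI: 40.8 knots = 21.0 m/s
Geostrophic balance rearranged: |∂P/∂n| = f ρ V_g
|∂P/∂n| = 1.30×10⁻⁴ × 0.981 × 21.0 = 2.67×10⁻³ Pa/m

2.7×10⁻³ Pa/m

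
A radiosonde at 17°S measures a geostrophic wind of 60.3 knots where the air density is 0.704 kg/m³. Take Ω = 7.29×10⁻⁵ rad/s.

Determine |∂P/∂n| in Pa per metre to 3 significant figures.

9.31×10⁻⁴ Pa/m

Coriolis parameter at 17°S:
f = 2Ω sin φ = 2 × 7.29×10⁻⁵ × sin 17° = 4.26×10⁻⁵ s⁻¹
Wind speed in SI: 60.3 knots = 31.0 m/s
Geostrophic balance rearranged: |∂P/∂n| = f ρ V_g
|∂P/∂n| = 4.26×10⁻⁵ × 0.704 × 31.0 = 9.31×10⁻⁴ Pa/m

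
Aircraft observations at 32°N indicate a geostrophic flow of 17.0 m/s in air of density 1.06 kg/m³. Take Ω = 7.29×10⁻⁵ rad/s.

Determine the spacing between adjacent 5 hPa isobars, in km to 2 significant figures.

Coriolis parameter at 32°N:
f = 2Ω sin φ = 2 × 7.29×10⁻⁵ × sin 32° = 7.73×10⁻⁵ s⁻¹
Geostrophic balance rearranged: |∂P/∂n| = f ρ V_g
|∂P/∂n| = 7.73×10⁻⁵ × 1.06 × 17.0 = 1.39×10⁻³ Pa/m
Isobar spacing: Δn = ΔP/|∂P/∂n| = 500 Pa / 1.39×10⁻³ Pa/m = 359127 m ≈ 360 km

360 km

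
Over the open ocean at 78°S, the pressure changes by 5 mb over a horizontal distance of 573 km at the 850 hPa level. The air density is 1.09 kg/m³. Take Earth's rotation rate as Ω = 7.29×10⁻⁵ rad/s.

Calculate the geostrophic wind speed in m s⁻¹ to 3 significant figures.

5.61 m s⁻¹

Coriolis parameter at 78°S:
f = 2Ω sin φ = 2 × 7.29×10⁻⁵ × sin 78° = 1.43×10⁻⁴ s⁻¹
Pressure gradient: |∂P/∂n| = 500 Pa / 573000 m = 8.73×10⁻⁴ Pa/m
Geostrophic balance (pressure-gradient force = Coriolis force):
V_g = (1/(fρ)) |∂P/∂n| = 8.73×10⁻⁴ / (1.43×10⁻⁴ × 1.09) = 5.61 m/s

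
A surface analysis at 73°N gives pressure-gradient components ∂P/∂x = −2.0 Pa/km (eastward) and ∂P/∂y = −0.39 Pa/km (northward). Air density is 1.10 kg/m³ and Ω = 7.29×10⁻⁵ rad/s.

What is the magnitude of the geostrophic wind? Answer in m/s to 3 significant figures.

Coriolis parameter at 73°N:
f = 2Ω sin φ = 2 × 7.29×10⁻⁵ × sin 73° = 1.39×10⁻⁴ s⁻¹
Component geostrophic relations (x east, y north):
u_g = −(1/(fρ)) ∂P/∂y,  v_g = (1/(fρ)) ∂P/∂x
u_g = −(−0.39×10⁻³)/(1.39×10⁻⁴ × 1.10) = 2.54 m/s;  v_g = (−2.0×10⁻³)/(1.39×10⁻⁴ × 1.10) = −13.0 m/s
|V_g| = √(u_g² + v_g²) = 13.3 m/s

13.3 m/s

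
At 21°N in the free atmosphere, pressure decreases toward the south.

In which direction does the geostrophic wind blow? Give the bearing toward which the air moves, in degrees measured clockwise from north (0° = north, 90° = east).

The pressure-gradient force points toward the south (bearing 180°).
Geostrophic balance: in the Northern Hemisphere the Coriolis force deflects motion to the right, so the geostrophic wind blows 90° to the right of the pressure-gradient force (low pressure on the left).
Rotating 180° by 90° clockwise gives 270° — the wind blows toward the west.

270°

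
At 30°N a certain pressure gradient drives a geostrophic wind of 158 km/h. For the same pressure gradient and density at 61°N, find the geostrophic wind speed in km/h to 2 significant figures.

With the same pressure gradient and density, V_g ∝ 1/f ∝ 1/sin φ.
V₂ = V₁ · sin φ₁ / sin φ₂ = 158 × sin 30° / sin 61°
V₂ = 158 × 0.5000/0.8746 = 90 km/h

90 km/h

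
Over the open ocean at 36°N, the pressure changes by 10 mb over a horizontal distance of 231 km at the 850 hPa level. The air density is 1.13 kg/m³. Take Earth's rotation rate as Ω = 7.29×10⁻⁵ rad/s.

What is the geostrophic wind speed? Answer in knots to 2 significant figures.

Coriolis parameter at 36°N:
f = 2Ω sin φ = 2 × 7.29×10⁻⁵ × sin 36° = 8.57×10⁻⁵ s⁻¹
Pressure gradient: |∂P/∂n| = 1000 Pa / 231000 m = 4.33×10⁻³ Pa/m
Geostrophic balance (pressure-gradient force = Coriolis force):
V_g = (1/(fρ)) |∂P/∂n| = 4.33×10⁻³ / (8.57×10⁻⁵ × 1.13) = 44.7 m/s
Converting: 44.7 m/s × 1.944 = 87 knots

87 knots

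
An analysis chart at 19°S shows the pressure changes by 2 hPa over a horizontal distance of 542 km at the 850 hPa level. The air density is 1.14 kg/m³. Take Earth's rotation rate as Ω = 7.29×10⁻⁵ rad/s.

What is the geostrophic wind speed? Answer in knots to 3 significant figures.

Coriolis parameter at 19°S:
f = 2Ω sin φ = 2 × 7.29×10⁻⁵ × sin 19° = 4.75×10⁻⁵ s⁻¹
Pressure gradient: |∂P/∂n| = 200 Pa / 542000 m = 3.69×10⁻⁴ Pa/m
Geostrophic balance (pressure-gradient force = Coriolis force):
V_g = (1/(fρ)) |∂P/∂n| = 3.69×10⁻⁴ / (4.75×10⁻⁵ × 1.14) = 6.82 m/s
Converting: 6.82 m/s × 1.944 = 13.3 knots

13.3 knots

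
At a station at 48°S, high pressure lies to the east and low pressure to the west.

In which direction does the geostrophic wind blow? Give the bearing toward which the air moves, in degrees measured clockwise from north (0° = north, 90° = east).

180°

The pressure-gradient force points toward the west (bearing 270°).
Geostrophic balance: in the Southern Hemisphere the Coriolis force deflects motion to the left, so the geostrophic wind blows 90° to the left of the pressure-gradient force (low pressure on the right).
Rotating 270° by 90° counterclockwise gives 180° — the wind blows toward the south.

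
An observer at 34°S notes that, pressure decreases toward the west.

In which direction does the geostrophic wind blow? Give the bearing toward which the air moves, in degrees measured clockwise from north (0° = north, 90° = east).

180°

The pressure-gradient force points toward the west (bearing 270°).
Geostrophic balance: in the Southern Hemisphere the Coriolis force deflects motion to the left, so the geostrophic wind blows 90° to the left of the pressure-gradient force (low pressure on the right).
Rotating 270° by 90° counterclockwise gives 180° — the wind blows toward the south.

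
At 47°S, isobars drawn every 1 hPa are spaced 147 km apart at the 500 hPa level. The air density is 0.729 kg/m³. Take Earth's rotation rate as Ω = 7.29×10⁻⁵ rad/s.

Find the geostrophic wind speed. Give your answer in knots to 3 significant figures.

Coriolis parameter at 47°S:
f = 2Ω sin φ = 2 × 7.29×10⁻⁵ × sin 47° = 1.07×10⁻⁴ s⁻¹
Pressure gradient: |∂P/∂n| = 100 Pa / 147000 m = 6.80×10⁻⁴ Pa/m
Geostrophic balance (pressure-gradient force = Coriolis force):
V_g = (1/(fρ)) |∂P/∂n| = 6.80×10⁻⁴ / (1.07×10⁻⁴ × 0.729) = 8.75 m/s
Converting: 8.75 m/s × 1.944 = 17.0 knots

17.0 knots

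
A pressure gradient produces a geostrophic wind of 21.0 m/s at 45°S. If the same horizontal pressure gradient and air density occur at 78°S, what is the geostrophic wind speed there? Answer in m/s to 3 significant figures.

With the same pressure gradient and density, V_g ∝ 1/f ∝ 1/sin φ.
V₂ = V₁ · sin φ₁ / sin φ₂ = 21.0 × sin 45° / sin 78°
V₂ = 21.0 × 0.7071/0.9781 = 15.2 m/s

15.2 m/s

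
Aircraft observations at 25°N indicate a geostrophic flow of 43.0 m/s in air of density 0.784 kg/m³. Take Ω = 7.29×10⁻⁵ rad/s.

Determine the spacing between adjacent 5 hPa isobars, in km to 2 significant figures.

Coriolis parameter at 25°N:
f = 2Ω sin φ = 2 × 7.29×10⁻⁵ × sin 25° = 6.16×10⁻⁵ s⁻¹
Geostrophic balance rearranged: |∂P/∂n| = f ρ V_g
|∂P/∂n| = 6.16×10⁻⁵ × 0.784 × 43.0 = 2.08×10⁻³ Pa/m
Isobar spacing: Δn = ΔP/|∂P/∂n| = 500 Pa / 2.08×10⁻³ Pa/m = 240702 m ≈ 240 km

240 km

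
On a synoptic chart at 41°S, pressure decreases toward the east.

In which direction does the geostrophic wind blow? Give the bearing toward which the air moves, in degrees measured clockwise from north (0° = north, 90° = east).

The pressure-gradient force points toward the east (bearing 090°).
Geostrophic balance: in the Southern Hemisphere the Coriolis force deflects motion to the left, so the geostrophic wind blows 90° to the left of the pressure-gradient force (low pressure on the right).
Rotating 090° by 90° counterclockwise gives 000° — the wind blows toward the north.

000°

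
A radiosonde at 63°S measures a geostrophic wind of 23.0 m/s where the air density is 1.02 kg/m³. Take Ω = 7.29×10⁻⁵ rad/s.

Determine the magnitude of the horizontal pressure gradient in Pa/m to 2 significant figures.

Coriolis parameter at 63°S:
f = 2Ω sin φ = 2 × 7.29×10⁻⁵ × sin 63° = 1.30×10⁻⁴ s⁻¹
Geostrophic balance rearranged: |∂P/∂n| = f ρ V_g
|∂P/∂n| = 1.30×10⁻⁴ × 1.02 × 23.0 = 3.05×10⁻³ Pa/m

3.0×10⁻³ Pa/m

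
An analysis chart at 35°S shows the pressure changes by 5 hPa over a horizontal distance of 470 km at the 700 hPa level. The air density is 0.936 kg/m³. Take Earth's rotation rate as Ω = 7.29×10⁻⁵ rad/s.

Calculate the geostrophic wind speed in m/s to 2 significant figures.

Coriolis parameter at 35°S:
f = 2Ω sin φ = 2 × 7.29×10⁻⁵ × sin 35° = 8.36×10⁻⁵ s⁻¹
Pressure gradient: |∂P/∂n| = 500 Pa / 470000 m = 1.06×10⁻³ Pa/m
Geostrophic balance (pressure-gradient force = Coriolis force):
V_g = (1/(fρ)) |∂P/∂n| = 1.06×10⁻³ / (8.36×10⁻⁵ × 0.936) = 13.6 m/s

14 m/s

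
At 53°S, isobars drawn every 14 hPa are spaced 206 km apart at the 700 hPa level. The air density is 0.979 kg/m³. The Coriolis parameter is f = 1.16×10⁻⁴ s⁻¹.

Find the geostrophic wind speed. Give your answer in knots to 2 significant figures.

120 knots

Pressure gradient: |∂P/∂n| = 1400 Pa / 206000 m = 6.80×10⁻³ Pa/m
Geostrophic balance (pressure-gradient force = Coriolis force):
V_g = (1/(fρ)) |∂P/∂n| = 6.80×10⁻³ / (1.16×10⁻⁴ × 0.979) = 59.8 m/s
Converting: 59.8 m/s × 1.944 = 120 knots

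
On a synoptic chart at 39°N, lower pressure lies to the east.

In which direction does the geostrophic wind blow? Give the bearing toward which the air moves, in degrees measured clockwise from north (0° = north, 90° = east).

The pressure-gradient force points toward the east (bearing 090°).
Geostrophic balance: in the Northern Hemisphere the Coriolis force deflects motion to the right, so the geostrophic wind blows 90° to the right of the pressure-gradient force (low pressure on the left).
Rotating 090° by 90° clockwise gives 180° — the wind blows toward the south.

180°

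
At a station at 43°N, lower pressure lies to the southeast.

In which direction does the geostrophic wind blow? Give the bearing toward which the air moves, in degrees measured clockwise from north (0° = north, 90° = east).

225°

The pressure-gradient force points toward the southeast (bearing 135°).
Geostrophic balance: in the Northern Hemisphere the Coriolis force deflects motion to the right, so the geostrophic wind blows 90° to the right of the pressure-gradient force (low pressure on the left).
Rotating 135° by 90° clockwise gives 225° — the wind blows toward the southwest.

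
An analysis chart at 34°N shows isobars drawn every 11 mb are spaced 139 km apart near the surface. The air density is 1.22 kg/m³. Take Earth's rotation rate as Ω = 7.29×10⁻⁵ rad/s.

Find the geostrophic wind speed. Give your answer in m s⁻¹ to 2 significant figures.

Coriolis parameter at 34°N:
f = 2Ω sin φ = 2 × 7.29×10⁻⁵ × sin 34° = 8.15×10⁻⁵ s⁻¹
Pressure gradient: |∂P/∂n| = 1100 Pa / 139000 m = 7.91×10⁻³ Pa/m
Geostrophic balance (pressure-gradient force = Coriolis force):
V_g = (1/(fρ)) |∂P/∂n| = 7.91×10⁻³ / (8.15×10⁻⁵ × 1.22) = 79.6 m/s

80 m s⁻¹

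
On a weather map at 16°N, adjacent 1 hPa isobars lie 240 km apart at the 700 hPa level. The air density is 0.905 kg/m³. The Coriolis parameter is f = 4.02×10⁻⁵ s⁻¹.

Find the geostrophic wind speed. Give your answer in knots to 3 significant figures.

22.3 knots

Pressure gradient: |∂P/∂n| = 100 Pa / 240000 m = 4.17×10⁻⁴ Pa/m
Geostrophic balance (pressure-gradient force = Coriolis force):
V_g = (1/(fρ)) |∂P/∂n| = 4.17×10⁻⁴ / (4.02×10⁻⁵ × 0.905) = 11.5 m/s
Converting: 11.5 m/s × 1.944 = 22.3 knots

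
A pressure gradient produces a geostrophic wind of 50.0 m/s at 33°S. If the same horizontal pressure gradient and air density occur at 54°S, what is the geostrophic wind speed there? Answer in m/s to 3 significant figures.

33.7 m/s

With the same pressure gradient and density, V_g ∝ 1/f ∝ 1/sin φ.
V₂ = V₁ · sin φ₁ / sin φ₂ = 50.0 × sin 33° / sin 54°
V₂ = 50.0 × 0.5446/0.8090 = 33.7 m/s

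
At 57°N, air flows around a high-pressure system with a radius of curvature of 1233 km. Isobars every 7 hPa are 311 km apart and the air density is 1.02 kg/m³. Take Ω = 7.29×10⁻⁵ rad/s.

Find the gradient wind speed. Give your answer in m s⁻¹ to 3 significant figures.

21.0 m s⁻¹

Coriolis parameter at 57°N:
f = 2Ω sin φ = 2 × 7.29×10⁻⁵ × sin 57° = 1.22×10⁻⁴ s⁻¹
Pressure gradient: |∂P/∂n| = 700 Pa / 311000 m = 2.25×10⁻³ Pa/m
Geostrophic speed: V_g = |∂P/∂n|/(fρ) = 2.25×10⁻³/(1.22×10⁻⁴ × 1.02) = 18.0 m/s
Around a high, pressure-gradient force acts outward with centrifugal, so Coriolis balances both:
fV = (1/ρ)|∂P/∂n| + V²/R  →  V² − fR·V + fR·V_g = 0
With fR = 1.22×10⁻⁴ × 1233×10³ m = 151 m/s:
V = [fR − √((fR)² − 4 fR V_g)]/2 = [151 − √(151² − 4×151×18)]/2 = 21 m/s
Supergeostrophic (V > V_g = 18 m/s), as expected around a high.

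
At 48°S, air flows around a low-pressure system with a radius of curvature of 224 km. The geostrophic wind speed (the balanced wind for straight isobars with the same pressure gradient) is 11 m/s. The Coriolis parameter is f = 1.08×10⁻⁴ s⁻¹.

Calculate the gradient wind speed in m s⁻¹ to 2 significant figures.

8.2 m s⁻¹

Around a low, centrifugal force acts outward with Coriolis, so pressure-gradient force balances both:
(1/ρ)|∂P/∂n| = fV + V²/R  →  V² + fR·V − fR·V_g = 0
With fR = 1.08×10⁻⁴ × 224×10³ m = 24.2 m/s:
V = [−fR + √((fR)² + 4 fR V_g)]/2 = [−24.2 + √(24.2² + 4×24.2×11)]/2 = 8.21 m/s
Subgeostrophic (V < V_g = 11 m/s), as expected around a low.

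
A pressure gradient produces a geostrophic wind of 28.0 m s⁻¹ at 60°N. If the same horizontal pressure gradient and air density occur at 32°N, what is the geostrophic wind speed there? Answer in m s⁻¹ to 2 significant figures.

46 m s⁻¹

With the same pressure gradient and density, V_g ∝ 1/f ∝ 1/sin φ.
V₂ = V₁ · sin φ₁ / sin φ₂ = 28.0 × sin 60° / sin 32°
V₂ = 28.0 × 0.8660/0.5299 = 46 m s⁻¹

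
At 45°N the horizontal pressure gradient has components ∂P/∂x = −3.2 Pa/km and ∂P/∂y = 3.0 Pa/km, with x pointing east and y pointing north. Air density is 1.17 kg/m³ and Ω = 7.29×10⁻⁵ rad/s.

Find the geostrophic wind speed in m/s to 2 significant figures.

Coriolis parameter at 45°N:
f = 2Ω sin φ = 2 × 7.29×10⁻⁵ × sin 45° = 1.03×10⁻⁴ s⁻¹
Component geostrophic relations (x east, y north):
u_g = −(1/(fρ)) ∂P/∂y,  v_g = (1/(fρ)) ∂P/∂x
u_g = −(3.0×10⁻³)/(1.03×10⁻⁴ × 1.17) = −24.9 m/s;  v_g = (−3.2×10⁻³)/(1.03×10⁻⁴ × 1.17) = −26.5 m/s
|V_g| = √(u_g² + v_g²) = 36.4 m/s

36 m/s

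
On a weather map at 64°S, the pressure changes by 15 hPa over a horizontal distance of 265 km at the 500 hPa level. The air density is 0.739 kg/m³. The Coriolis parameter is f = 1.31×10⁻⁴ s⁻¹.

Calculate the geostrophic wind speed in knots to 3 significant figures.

114 knots

Pressure gradient: |∂P/∂n| = 1500 Pa / 265000 m = 5.66×10⁻³ Pa/m
Geostrophic balance (pressure-gradient force = Coriolis force):
V_g = (1/(fρ)) |∂P/∂n| = 5.66×10⁻³ / (1.31×10⁻⁴ × 0.739) = 58.5 m/s
Converting: 58.5 m/s × 1.944 = 114 knots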